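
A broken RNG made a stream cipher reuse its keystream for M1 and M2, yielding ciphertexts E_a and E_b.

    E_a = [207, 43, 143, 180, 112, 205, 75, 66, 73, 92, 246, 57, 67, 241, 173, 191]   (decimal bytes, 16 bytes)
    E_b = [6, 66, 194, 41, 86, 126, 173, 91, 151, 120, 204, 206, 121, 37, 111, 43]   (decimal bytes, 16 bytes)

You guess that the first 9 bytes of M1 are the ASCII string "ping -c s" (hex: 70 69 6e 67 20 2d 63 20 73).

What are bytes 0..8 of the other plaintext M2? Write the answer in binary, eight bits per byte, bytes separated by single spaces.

First, E_a ⊕ E_b = (M1 ⊕ K) ⊕ (M2 ⊕ K) = M1 ⊕ M2, so the key drops out. Then M2 = (M1 ⊕ M2) ⊕ M1 over the first 9 bytes.
byte 0: (cf xor 06) xor 70 = c9 xor 70 = b9
byte 1: (2b xor 42) xor 69 = 69 xor 69 = 00
byte 2: (8f xor c2) xor 6e = 4d xor 6e = 23
byte 3: (b4 xor 29) xor 67 = 9d xor 67 = fa
byte 4: (70 xor 56) xor 20 = 26 xor 20 = 06
byte 5: (cd xor 7e) xor 2d = b3 xor 2d = 9e
byte 6: (4b xor ad) xor 63 = e6 xor 63 = 85
byte 7: (42 xor 5b) xor 20 = 19 xor 20 = 39
byte 8: (49 xor 97) xor 73 = de xor 73 = ad

10111001 00000000 00100011 11111010 00000110 10011110 10000101 00111001 10101101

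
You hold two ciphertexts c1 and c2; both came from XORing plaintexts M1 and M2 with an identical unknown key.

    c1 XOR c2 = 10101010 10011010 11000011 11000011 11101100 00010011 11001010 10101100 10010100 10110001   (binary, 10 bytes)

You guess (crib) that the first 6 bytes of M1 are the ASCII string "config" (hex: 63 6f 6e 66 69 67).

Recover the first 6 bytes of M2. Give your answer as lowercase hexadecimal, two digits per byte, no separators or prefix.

c9f5ada58574

Since c1 ⊕ c2 = M1 ⊕ M2, XORing with the guessed M1 bytes yields the corresponding M2 bytes: M2 = (c1 ⊕ c2) ⊕ M1.
byte 0: aa xor 63 = c9
byte 1: 9a xor 6f = f5
byte 2: c3 xor 6e = ad
byte 3: c3 xor 66 = a5
byte 4: ec xor 69 = 85
byte 5: 13 xor 67 = 74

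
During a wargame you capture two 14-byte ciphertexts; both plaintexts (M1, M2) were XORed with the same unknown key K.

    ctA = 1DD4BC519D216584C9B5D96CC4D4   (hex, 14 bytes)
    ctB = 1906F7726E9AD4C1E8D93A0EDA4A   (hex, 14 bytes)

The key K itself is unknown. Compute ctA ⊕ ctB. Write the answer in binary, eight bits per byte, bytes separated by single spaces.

00000100 11010010 01001011 00100011 11110011 10111011 10110001 01000101 00100001 01101100 11100011 01100010 00011110 10011110

ctA ⊕ ctB = (M1 ⊕ K) ⊕ (M2 ⊕ K) = M1 ⊕ M2 — the shared key cancels under XOR.
 29 ^  25 =   4
212 ^   6 = 210
188 ^ 247 =  75
 81 ^ 114 =  35
157 ^ 110 = 243
 33 ^ 154 = 187
101 ^ 212 = 177
132 ^ 193 =  69
201 ^ 232 =  33
181 ^ 217 = 108
217 ^  58 = 227
108 ^  14 =  98
196 ^ 218 =  30
212 ^  74 = 158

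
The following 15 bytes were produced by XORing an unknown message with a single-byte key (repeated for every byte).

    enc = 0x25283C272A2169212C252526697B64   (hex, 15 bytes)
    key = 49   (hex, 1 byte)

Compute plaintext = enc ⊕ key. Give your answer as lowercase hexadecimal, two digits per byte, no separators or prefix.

6c61756e63682068656c6c6f20322d

The 1-byte key repeats, so the effective keystream is 49 49 49 49 49 49 49 49 49 49 49 49 49 49 49.
byte 0: 25 ⊕ 49 = 6c
byte 1: 28 ⊕ 49 = 61
byte 2: 3c ⊕ 49 = 75
byte 3: 27 ⊕ 49 = 6e
byte 4: 2a ⊕ 49 = 63
byte 5: 21 ⊕ 49 = 68
byte 6: 69 ⊕ 49 = 20
byte 7: 21 ⊕ 49 = 68
byte 8: 2c ⊕ 49 = 65
byte 9: 25 ⊕ 49 = 6c
byte 10: 25 ⊕ 49 = 6c
byte 11: 26 ⊕ 49 = 6f
byte 12: 69 ⊕ 49 = 20
byte 13: 7b ⊕ 49 = 32
byte 14: 64 ⊕ 49 = 2d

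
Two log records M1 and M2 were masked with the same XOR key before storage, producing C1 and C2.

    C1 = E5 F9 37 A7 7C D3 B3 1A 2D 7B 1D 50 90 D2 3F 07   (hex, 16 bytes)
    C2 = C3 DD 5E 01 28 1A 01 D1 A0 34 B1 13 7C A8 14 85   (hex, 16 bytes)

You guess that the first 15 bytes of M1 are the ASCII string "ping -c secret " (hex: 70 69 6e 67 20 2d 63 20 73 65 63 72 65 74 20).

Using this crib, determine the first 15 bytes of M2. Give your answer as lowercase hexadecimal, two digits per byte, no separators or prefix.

First, C1 ⊕ C2 = (M1 ⊕ K) ⊕ (M2 ⊕ K) = M1 ⊕ M2, so the key drops out. Then M2 = (M1 ⊕ M2) ⊕ M1 over the first 15 bytes.
byte 0: (e5 ⊕ c3) ⊕ 70 = 26 ⊕ 70 = 56
byte 1: (f9 ⊕ dd) ⊕ 69 = 24 ⊕ 69 = 4d
byte 2: (37 ⊕ 5e) ⊕ 6e = 69 ⊕ 6e = 07
byte 3: (a7 ⊕ 01) ⊕ 67 = a6 ⊕ 67 = c1
byte 4: (7c ⊕ 28) ⊕ 20 = 54 ⊕ 20 = 74
byte 5: (d3 ⊕ 1a) ⊕ 2d = c9 ⊕ 2d = e4
byte 6: (b3 ⊕ 01) ⊕ 63 = b2 ⊕ 63 = d1
byte 7: (1a ⊕ d1) ⊕ 20 = cb ⊕ 20 = eb
byte 8: (2d ⊕ a0) ⊕ 73 = 8d ⊕ 73 = fe
byte 9: (7b ⊕ 34) ⊕ 65 = 4f ⊕ 65 = 2a
byte 10: (1d ⊕ b1) ⊕ 63 = ac ⊕ 63 = cf
byte 11: (50 ⊕ 13) ⊕ 72 = 43 ⊕ 72 = 31
byte 12: (90 ⊕ 7c) ⊕ 65 = ec ⊕ 65 = 89
byte 13: (d2 ⊕ a8) ⊕ 74 = 7a ⊕ 74 = 0e
byte 14: (3f ⊕ 14) ⊕ 20 = 2b ⊕ 20 = 0b

564d07c174e4d1ebfe2acf31890e0b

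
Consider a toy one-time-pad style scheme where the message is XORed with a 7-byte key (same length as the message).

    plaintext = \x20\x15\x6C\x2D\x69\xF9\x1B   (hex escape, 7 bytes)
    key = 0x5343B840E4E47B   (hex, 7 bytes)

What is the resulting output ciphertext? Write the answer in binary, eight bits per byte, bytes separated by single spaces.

 32 ^  83 = 115
 21 ^  67 =  86
108 ^ 184 = 212
 45 ^  64 = 109
105 ^ 228 = 141
249 ^ 228 =  29
 27 ^ 123 =  96

01110011 01010110 11010100 01101101 10001101 00011101 01100000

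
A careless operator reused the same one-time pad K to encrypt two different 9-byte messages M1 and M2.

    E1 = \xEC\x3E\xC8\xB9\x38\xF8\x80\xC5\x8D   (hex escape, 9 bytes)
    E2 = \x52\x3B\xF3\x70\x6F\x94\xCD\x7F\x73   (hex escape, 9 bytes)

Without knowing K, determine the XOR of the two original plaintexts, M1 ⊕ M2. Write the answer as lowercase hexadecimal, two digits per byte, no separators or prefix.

E1 ⊕ E2 = (M1 ⊕ K) ⊕ (M2 ⊕ K) = M1 ⊕ M2 — the shared key cancels under XOR.
11101100 XOR 01010010 = 10111110
00111110 XOR 00111011 = 00000101
11001000 XOR 11110011 = 00111011
10111001 XOR 01110000 = 11001001
00111000 XOR 01101111 = 01010111
11111000 XOR 10010100 = 01101100
10000000 XOR 11001101 = 01001101
11000101 XOR 01111111 = 10111010
10001101 XOR 01110011 = 11111110

be053bc9576c4dbafe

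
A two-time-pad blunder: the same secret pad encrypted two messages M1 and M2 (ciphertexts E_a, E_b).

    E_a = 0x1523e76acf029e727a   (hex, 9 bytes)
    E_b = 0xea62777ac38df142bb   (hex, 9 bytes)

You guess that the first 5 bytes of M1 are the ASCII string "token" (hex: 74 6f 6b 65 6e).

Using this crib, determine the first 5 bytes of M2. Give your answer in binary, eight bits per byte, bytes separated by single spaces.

10001011 00101110 11111011 01110101 01100010

First, E_a ⊕ E_b = (M1 ⊕ K) ⊕ (M2 ⊕ K) = M1 ⊕ M2, so the key drops out. Then M2 = (M1 ⊕ M2) ⊕ M1 over the first 5 bytes.
byte 0: (15 XOR ea) XOR 74 = ff XOR 74 = 8b
byte 1: (23 XOR 62) XOR 6f = 41 XOR 6f = 2e
byte 2: (e7 XOR 77) XOR 6b = 90 XOR 6b = fb
byte 3: (6a XOR 7a) XOR 65 = 10 XOR 65 = 75
byte 4: (cf XOR c3) XOR 6e = 0c XOR 6e = 62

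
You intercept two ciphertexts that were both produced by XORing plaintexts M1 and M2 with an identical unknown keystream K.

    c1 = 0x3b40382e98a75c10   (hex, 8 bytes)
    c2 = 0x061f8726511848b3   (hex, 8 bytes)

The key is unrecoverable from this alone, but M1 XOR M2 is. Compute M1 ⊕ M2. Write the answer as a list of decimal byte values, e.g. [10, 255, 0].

[61, 95, 191, 8, 201, 191, 20, 163]

c1 ⊕ c2 = (M1 ⊕ K) ⊕ (M2 ⊕ K) = M1 ⊕ M2 — the shared key cancels under XOR.
00111011 XOR 00000110 = 00111101
01000000 XOR 00011111 = 01011111
00111000 XOR 10000111 = 10111111
00101110 XOR 00100110 = 00001000
10011000 XOR 01010001 = 11001001
10100111 XOR 00011000 = 10111111
01011100 XOR 01001000 = 00010100
00010000 XOR 10110011 = 10100011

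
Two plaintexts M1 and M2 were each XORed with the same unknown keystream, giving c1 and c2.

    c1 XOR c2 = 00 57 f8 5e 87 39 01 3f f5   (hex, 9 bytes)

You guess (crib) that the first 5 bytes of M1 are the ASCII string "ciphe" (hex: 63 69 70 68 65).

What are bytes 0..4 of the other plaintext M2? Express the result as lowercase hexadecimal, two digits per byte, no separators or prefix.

633e8836e2

Since c1 ⊕ c2 = M1 ⊕ M2, XORing with the guessed M1 bytes yields the corresponding M2 bytes: M2 = (c1 ⊕ c2) ⊕ M1.
00 XOR 63 = 63
57 XOR 69 = 3e
f8 XOR 70 = 88
5e XOR 68 = 36
87 XOR 65 = e2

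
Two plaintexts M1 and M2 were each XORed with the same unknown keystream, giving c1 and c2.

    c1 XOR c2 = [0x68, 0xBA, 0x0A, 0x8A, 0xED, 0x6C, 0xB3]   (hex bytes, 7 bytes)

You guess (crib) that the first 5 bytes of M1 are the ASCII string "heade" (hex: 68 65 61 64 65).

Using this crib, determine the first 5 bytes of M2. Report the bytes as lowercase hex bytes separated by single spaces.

00 df 6b ee 88

Since c1 ⊕ c2 = M1 ⊕ M2, XORing with the guessed M1 bytes yields the corresponding M2 bytes: M2 = (c1 ⊕ c2) ⊕ M1.
byte 0: 68 xor 68 = 00
byte 1: ba xor 65 = df
byte 2: 0a xor 61 = 6b
byte 3: 8a xor 64 = ee
byte 4: ed xor 65 = 88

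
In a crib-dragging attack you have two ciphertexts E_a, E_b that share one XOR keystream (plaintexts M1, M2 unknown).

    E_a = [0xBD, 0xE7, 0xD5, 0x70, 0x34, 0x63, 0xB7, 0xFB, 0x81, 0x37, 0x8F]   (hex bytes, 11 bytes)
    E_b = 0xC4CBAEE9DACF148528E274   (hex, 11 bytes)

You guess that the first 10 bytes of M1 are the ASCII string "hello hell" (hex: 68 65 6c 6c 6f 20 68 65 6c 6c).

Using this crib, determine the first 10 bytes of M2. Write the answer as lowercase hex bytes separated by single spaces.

11 49 17 f5 81 8c cb 1b c5 b9

First, E_a ⊕ E_b = (M1 ⊕ K) ⊕ (M2 ⊕ K) = M1 ⊕ M2, so the key drops out. Then M2 = (M1 ⊕ M2) ⊕ M1 over the first 10 bytes.
byte 0: (bd ^ c4) ^ 68 = 79 ^ 68 = 11
byte 1: (e7 ^ cb) ^ 65 = 2c ^ 65 = 49
byte 2: (d5 ^ ae) ^ 6c = 7b ^ 6c = 17
byte 3: (70 ^ e9) ^ 6c = 99 ^ 6c = f5
byte 4: (34 ^ da) ^ 6f = ee ^ 6f = 81
byte 5: (63 ^ cf) ^ 20 = ac ^ 20 = 8c
byte 6: (b7 ^ 14) ^ 68 = a3 ^ 68 = cb
byte 7: (fb ^ 85) ^ 65 = 7e ^ 65 = 1b
byte 8: (81 ^ 28) ^ 6c = a9 ^ 6c = c5
byte 9: (37 ^ e2) ^ 6c = d5 ^ 6c = b9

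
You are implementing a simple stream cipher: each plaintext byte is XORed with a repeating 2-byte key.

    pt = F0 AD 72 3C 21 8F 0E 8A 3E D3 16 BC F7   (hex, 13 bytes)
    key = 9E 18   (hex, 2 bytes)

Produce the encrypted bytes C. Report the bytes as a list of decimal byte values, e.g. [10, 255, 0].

[110, 181, 236, 36, 191, 151, 144, 146, 160, 203, 136, 164, 105]

The 2-byte key repeats, so the effective keystream is 9e 18 9e 18 9e 18 9e 18 9e 18 9e 18 9e.
byte 0: f0 xor 9e = 6e
byte 1: ad xor 18 = b5
byte 2: 72 xor 9e = ec
byte 3: 3c xor 18 = 24
byte 4: 21 xor 9e = bf
byte 5: 8f xor 18 = 97
byte 6: 0e xor 9e = 90
byte 7: 8a xor 18 = 92
byte 8: 3e xor 9e = a0
byte 9: d3 xor 18 = cb
byte 10: 16 xor 9e = 88
byte 11: bc xor 18 = a4
byte 12: f7 xor 9e = 69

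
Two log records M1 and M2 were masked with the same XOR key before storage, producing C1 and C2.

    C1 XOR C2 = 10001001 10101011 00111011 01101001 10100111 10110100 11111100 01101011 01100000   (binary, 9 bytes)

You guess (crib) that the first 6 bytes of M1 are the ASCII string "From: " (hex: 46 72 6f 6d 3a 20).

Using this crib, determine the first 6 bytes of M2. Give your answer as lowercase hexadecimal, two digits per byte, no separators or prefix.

Since C1 ⊕ C2 = M1 ⊕ M2, XORing with the guessed M1 bytes yields the corresponding M2 bytes: M2 = (C1 ⊕ C2) ⊕ M1.
10001001 ⊕ 01000110 = 11001111
10101011 ⊕ 01110010 = 11011001
00111011 ⊕ 01101111 = 01010100
01101001 ⊕ 01101101 = 00000100
10100111 ⊕ 00111010 = 10011101
10110100 ⊕ 00100000 = 10010100

cfd954049d94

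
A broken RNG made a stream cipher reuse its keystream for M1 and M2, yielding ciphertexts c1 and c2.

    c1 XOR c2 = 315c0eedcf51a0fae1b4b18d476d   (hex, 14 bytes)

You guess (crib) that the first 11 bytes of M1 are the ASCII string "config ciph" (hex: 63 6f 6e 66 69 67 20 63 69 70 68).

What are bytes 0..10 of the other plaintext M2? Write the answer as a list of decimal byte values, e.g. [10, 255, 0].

Since c1 ⊕ c2 = M1 ⊕ M2, XORing with the guessed M1 bytes yields the corresponding M2 bytes: M2 = (c1 ⊕ c2) ⊕ M1.
31 XOR 63 = 52
5c XOR 6f = 33
0e XOR 6e = 60
ed XOR 66 = 8b
cf XOR 69 = a6
51 XOR 67 = 36
a0 XOR 20 = 80
fa XOR 63 = 99
e1 XOR 69 = 88
b4 XOR 70 = c4
b1 XOR 68 = d9

[82, 51, 96, 139, 166, 54, 128, 153, 136, 196, 217]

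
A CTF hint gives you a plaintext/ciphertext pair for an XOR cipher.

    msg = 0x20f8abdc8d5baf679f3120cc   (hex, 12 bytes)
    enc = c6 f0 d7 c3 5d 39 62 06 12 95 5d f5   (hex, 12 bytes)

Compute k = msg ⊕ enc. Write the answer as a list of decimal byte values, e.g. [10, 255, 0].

Since enc = msg ⊕ k, XORing both sides with msg gives k = msg ⊕ enc.
20 ⊕ c6 = e6
f8 ⊕ f0 = 08
ab ⊕ d7 = 7c
dc ⊕ c3 = 1f
8d ⊕ 5d = d0
5b ⊕ 39 = 62
af ⊕ 62 = cd
67 ⊕ 06 = 61
9f ⊕ 12 = 8d
31 ⊕ 95 = a4
20 ⊕ 5d = 7d
cc ⊕ f5 = 39

[230, 8, 124, 31, 208, 98, 205, 97, 141, 164, 125, 57]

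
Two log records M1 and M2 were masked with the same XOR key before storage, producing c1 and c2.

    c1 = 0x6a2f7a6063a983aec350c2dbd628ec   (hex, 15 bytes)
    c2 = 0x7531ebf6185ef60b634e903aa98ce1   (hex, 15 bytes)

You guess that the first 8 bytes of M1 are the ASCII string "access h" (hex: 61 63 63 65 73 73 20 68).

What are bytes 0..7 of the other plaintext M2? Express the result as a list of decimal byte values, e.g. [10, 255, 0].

First, c1 ⊕ c2 = (M1 ⊕ K) ⊕ (M2 ⊕ K) = M1 ⊕ M2, so the key drops out. Then M2 = (M1 ⊕ M2) ⊕ M1 over the first 8 bytes.
byte 0: (6a ⊕ 75) ⊕ 61 = 1f ⊕ 61 = 7e
byte 1: (2f ⊕ 31) ⊕ 63 = 1e ⊕ 63 = 7d
byte 2: (7a ⊕ eb) ⊕ 63 = 91 ⊕ 63 = f2
byte 3: (60 ⊕ f6) ⊕ 65 = 96 ⊕ 65 = f3
byte 4: (63 ⊕ 18) ⊕ 73 = 7b ⊕ 73 = 08
byte 5: (a9 ⊕ 5e) ⊕ 73 = f7 ⊕ 73 = 84
byte 6: (83 ⊕ f6) ⊕ 20 = 75 ⊕ 20 = 55
byte 7: (ae ⊕ 0b) ⊕ 68 = a5 ⊕ 68 = cd

[126, 125, 242, 243, 8, 132, 85, 205]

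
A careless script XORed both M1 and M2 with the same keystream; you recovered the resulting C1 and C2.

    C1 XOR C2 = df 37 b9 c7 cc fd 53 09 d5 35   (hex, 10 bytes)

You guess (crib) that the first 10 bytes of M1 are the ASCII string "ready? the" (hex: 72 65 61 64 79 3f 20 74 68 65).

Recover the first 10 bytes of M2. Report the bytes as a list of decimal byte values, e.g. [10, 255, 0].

Since C1 ⊕ C2 = M1 ⊕ M2, XORing with the guessed M1 bytes yields the corresponding M2 bytes: M2 = (C1 ⊕ C2) ⊕ M1.
byte 0: 11011111 ⊕ 01110010 = 10101101
byte 1: 00110111 ⊕ 01100101 = 01010010
byte 2: 10111001 ⊕ 01100001 = 11011000
byte 3: 11000111 ⊕ 01100100 = 10100011
byte 4: 11001100 ⊕ 01111001 = 10110101
byte 5: 11111101 ⊕ 00111111 = 11000010
byte 6: 01010011 ⊕ 00100000 = 01110011
byte 7: 00001001 ⊕ 01110100 = 01111101
byte 8: 11010101 ⊕ 01101000 = 10111101
byte 9: 00110101 ⊕ 01100101 = 01010000

[173, 82, 216, 163, 181, 194, 115, 125, 189, 80]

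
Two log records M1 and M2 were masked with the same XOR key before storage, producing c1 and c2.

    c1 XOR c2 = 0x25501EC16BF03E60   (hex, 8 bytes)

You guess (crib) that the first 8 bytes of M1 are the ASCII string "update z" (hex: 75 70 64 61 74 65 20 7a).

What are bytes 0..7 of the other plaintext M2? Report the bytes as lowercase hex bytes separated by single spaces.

Since c1 ⊕ c2 = M1 ⊕ M2, XORing with the guessed M1 bytes yields the corresponding M2 bytes: M2 = (c1 ⊕ c2) ⊕ M1.
byte 0: 00100101 ^ 01110101 = 01010000
byte 1: 01010000 ^ 01110000 = 00100000
byte 2: 00011110 ^ 01100100 = 01111010
byte 3: 11000001 ^ 01100001 = 10100000
byte 4: 01101011 ^ 01110100 = 00011111
byte 5: 11110000 ^ 01100101 = 10010101
byte 6: 00111110 ^ 00100000 = 00011110
byte 7: 01100000 ^ 01111010 = 00011010

50 20 7a a0 1f 95 1e 1a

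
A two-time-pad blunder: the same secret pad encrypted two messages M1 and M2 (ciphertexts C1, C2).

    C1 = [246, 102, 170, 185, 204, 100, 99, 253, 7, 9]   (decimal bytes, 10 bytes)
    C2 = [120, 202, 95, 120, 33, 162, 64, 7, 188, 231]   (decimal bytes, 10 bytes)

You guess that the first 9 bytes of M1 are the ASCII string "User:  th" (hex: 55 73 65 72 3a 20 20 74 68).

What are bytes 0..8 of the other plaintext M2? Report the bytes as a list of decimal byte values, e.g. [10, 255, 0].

[219, 223, 144, 179, 215, 230, 3, 142, 211]

First, C1 ⊕ C2 = (M1 ⊕ K) ⊕ (M2 ⊕ K) = M1 ⊕ M2, so the key drops out. Then M2 = (M1 ⊕ M2) ⊕ M1 over the first 9 bytes.
byte 0: (f6 ^ 78) ^ 55 = 8e ^ 55 = db
byte 1: (66 ^ ca) ^ 73 = ac ^ 73 = df
byte 2: (aa ^ 5f) ^ 65 = f5 ^ 65 = 90
byte 3: (b9 ^ 78) ^ 72 = c1 ^ 72 = b3
byte 4: (cc ^ 21) ^ 3a = ed ^ 3a = d7
byte 5: (64 ^ a2) ^ 20 = c6 ^ 20 = e6
byte 6: (63 ^ 40) ^ 20 = 23 ^ 20 = 03
byte 7: (fd ^ 07) ^ 74 = fa ^ 74 = 8e
byte 8: (07 ^ bc) ^ 68 = bb ^ 68 = d3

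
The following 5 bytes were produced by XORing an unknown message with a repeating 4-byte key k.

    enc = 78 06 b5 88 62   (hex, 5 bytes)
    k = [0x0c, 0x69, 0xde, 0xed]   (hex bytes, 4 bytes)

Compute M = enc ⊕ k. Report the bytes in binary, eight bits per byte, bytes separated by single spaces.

01110100 01101111 01101011 01100101 01101110

The 4-byte key repeats, so the effective keystream is 0c 69 de ed 0c.
byte 0: 78 ⊕ 0c = 74
byte 1: 06 ⊕ 69 = 6f
byte 2: b5 ⊕ de = 6b
byte 3: 88 ⊕ ed = 65
byte 4: 62 ⊕ 0c = 6e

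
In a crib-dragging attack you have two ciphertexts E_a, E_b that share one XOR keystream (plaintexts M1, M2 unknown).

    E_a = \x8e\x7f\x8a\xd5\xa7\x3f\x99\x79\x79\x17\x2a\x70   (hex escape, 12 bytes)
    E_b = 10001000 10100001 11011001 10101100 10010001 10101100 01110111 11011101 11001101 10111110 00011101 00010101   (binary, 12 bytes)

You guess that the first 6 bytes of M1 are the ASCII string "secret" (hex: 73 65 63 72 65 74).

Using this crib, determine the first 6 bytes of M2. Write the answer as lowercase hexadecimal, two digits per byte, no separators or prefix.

First, E_a ⊕ E_b = (M1 ⊕ K) ⊕ (M2 ⊕ K) = M1 ⊕ M2, so the key drops out. Then M2 = (M1 ⊕ M2) ⊕ M1 over the first 6 bytes.
byte 0: (8e xor 88) xor 73 = 06 xor 73 = 75
byte 1: (7f xor a1) xor 65 = de xor 65 = bb
byte 2: (8a xor d9) xor 63 = 53 xor 63 = 30
byte 3: (d5 xor ac) xor 72 = 79 xor 72 = 0b
byte 4: (a7 xor 91) xor 65 = 36 xor 65 = 53
byte 5: (3f xor ac) xor 74 = 93 xor 74 = e7

75bb300b53e7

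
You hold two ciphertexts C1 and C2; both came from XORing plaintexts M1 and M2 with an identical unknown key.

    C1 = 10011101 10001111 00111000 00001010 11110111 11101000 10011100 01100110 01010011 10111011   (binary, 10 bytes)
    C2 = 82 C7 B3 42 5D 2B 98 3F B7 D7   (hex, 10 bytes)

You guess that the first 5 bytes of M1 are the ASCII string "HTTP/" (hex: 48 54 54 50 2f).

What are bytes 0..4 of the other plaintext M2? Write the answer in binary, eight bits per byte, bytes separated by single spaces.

First, C1 ⊕ C2 = (M1 ⊕ K) ⊕ (M2 ⊕ K) = M1 ⊕ M2, so the key drops out. Then M2 = (M1 ⊕ M2) ⊕ M1 over the first 5 bytes.
byte 0: (9d ⊕ 82) ⊕ 48 = 1f ⊕ 48 = 57
byte 1: (8f ⊕ c7) ⊕ 54 = 48 ⊕ 54 = 1c
byte 2: (38 ⊕ b3) ⊕ 54 = 8b ⊕ 54 = df
byte 3: (0a ⊕ 42) ⊕ 50 = 48 ⊕ 50 = 18
byte 4: (f7 ⊕ 5d) ⊕ 2f = aa ⊕ 2f = 85

01010111 00011100 11011111 00011000 10000101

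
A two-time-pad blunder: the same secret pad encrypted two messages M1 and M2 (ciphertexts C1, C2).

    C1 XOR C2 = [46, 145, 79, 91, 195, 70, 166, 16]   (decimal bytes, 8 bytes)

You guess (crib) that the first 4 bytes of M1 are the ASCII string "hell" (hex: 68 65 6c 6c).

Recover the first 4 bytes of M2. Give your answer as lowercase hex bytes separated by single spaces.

46 f4 23 37

Since C1 ⊕ C2 = M1 ⊕ M2, XORing with the guessed M1 bytes yields the corresponding M2 bytes: M2 = (C1 ⊕ C2) ⊕ M1.
00101110 ⊕ 01101000 = 01000110
10010001 ⊕ 01100101 = 11110100
01001111 ⊕ 01101100 = 00100011
01011011 ⊕ 01101100 = 00110111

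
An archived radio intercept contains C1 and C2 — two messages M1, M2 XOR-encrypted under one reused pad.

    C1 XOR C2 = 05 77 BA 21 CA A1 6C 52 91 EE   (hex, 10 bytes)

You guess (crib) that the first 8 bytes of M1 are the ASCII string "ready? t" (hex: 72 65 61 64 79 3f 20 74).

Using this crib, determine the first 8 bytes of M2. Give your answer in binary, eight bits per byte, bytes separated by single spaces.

01110111 00010010 11011011 01000101 10110011 10011110 01001100 00100110

Since C1 ⊕ C2 = M1 ⊕ M2, XORing with the guessed M1 bytes yields the corresponding M2 bytes: M2 = (C1 ⊕ C2) ⊕ M1.
byte 0: 00000101 xor 01110010 = 01110111
byte 1: 01110111 xor 01100101 = 00010010
byte 2: 10111010 xor 01100001 = 11011011
byte 3: 00100001 xor 01100100 = 01000101
byte 4: 11001010 xor 01111001 = 10110011
byte 5: 10100001 xor 00111111 = 10011110
byte 6: 01101100 xor 00100000 = 01001100
byte 7: 01010010 xor 01110100 = 00100110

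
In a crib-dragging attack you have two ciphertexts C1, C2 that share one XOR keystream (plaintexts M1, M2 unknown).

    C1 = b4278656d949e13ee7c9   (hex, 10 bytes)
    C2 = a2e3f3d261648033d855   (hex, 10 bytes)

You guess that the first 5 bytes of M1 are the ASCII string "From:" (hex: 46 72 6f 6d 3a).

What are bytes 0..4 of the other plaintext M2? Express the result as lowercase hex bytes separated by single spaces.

50 b6 1a e9 82

First, C1 ⊕ C2 = (M1 ⊕ K) ⊕ (M2 ⊕ K) = M1 ⊕ M2, so the key drops out. Then M2 = (M1 ⊕ M2) ⊕ M1 over the first 5 bytes.
byte 0: (b4 XOR a2) XOR 46 = 16 XOR 46 = 50
byte 1: (27 XOR e3) XOR 72 = c4 XOR 72 = b6
byte 2: (86 XOR f3) XOR 6f = 75 XOR 6f = 1a
byte 3: (56 XOR d2) XOR 6d = 84 XOR 6d = e9
byte 4: (d9 XOR 61) XOR 3a = b8 XOR 3a = 82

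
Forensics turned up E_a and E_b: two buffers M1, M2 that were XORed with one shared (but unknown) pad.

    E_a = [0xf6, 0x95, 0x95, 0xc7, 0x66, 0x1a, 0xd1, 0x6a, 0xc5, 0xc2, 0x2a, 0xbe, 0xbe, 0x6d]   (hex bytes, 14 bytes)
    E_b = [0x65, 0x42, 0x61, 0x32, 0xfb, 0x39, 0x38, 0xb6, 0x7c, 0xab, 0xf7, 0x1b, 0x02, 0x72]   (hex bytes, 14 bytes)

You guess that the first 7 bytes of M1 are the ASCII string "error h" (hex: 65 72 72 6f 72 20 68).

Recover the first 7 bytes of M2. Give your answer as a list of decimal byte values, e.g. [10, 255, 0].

First, E_a ⊕ E_b = (M1 ⊕ K) ⊕ (M2 ⊕ K) = M1 ⊕ M2, so the key drops out. Then M2 = (M1 ⊕ M2) ⊕ M1 over the first 7 bytes.
byte 0: (f6 ^ 65) ^ 65 = 93 ^ 65 = f6
byte 1: (95 ^ 42) ^ 72 = d7 ^ 72 = a5
byte 2: (95 ^ 61) ^ 72 = f4 ^ 72 = 86
byte 3: (c7 ^ 32) ^ 6f = f5 ^ 6f = 9a
byte 4: (66 ^ fb) ^ 72 = 9d ^ 72 = ef
byte 5: (1a ^ 39) ^ 20 = 23 ^ 20 = 03
byte 6: (d1 ^ 38) ^ 68 = e9 ^ 68 = 81

[246, 165, 134, 154, 239, 3, 129]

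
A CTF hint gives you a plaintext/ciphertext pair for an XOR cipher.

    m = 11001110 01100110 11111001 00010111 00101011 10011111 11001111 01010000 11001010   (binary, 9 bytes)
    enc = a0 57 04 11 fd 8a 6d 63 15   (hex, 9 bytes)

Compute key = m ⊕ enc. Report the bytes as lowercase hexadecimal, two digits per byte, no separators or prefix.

6e31fd06d615a233df

Since enc = m ⊕ key, XORing both sides with m gives key = m ⊕ enc.
byte 0: ce xor a0 = 6e
byte 1: 66 xor 57 = 31
byte 2: f9 xor 04 = fd
byte 3: 17 xor 11 = 06
byte 4: 2b xor fd = d6
byte 5: 9f xor 8a = 15
byte 6: cf xor 6d = a2
byte 7: 50 xor 63 = 33
byte 8: ca xor 15 = df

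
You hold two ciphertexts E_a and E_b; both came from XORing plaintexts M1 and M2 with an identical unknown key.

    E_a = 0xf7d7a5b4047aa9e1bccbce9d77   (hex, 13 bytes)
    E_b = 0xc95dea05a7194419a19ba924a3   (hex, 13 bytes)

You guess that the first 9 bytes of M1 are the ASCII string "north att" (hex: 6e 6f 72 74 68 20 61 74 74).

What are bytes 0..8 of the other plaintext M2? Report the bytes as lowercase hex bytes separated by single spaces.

First, E_a ⊕ E_b = (M1 ⊕ K) ⊕ (M2 ⊕ K) = M1 ⊕ M2, so the key drops out. Then M2 = (M1 ⊕ M2) ⊕ M1 over the first 9 bytes.
byte 0: (f7 ^ c9) ^ 6e = 3e ^ 6e = 50
byte 1: (d7 ^ 5d) ^ 6f = 8a ^ 6f = e5
byte 2: (a5 ^ ea) ^ 72 = 4f ^ 72 = 3d
byte 3: (b4 ^ 05) ^ 74 = b1 ^ 74 = c5
byte 4: (04 ^ a7) ^ 68 = a3 ^ 68 = cb
byte 5: (7a ^ 19) ^ 20 = 63 ^ 20 = 43
byte 6: (a9 ^ 44) ^ 61 = ed ^ 61 = 8c
byte 7: (e1 ^ 19) ^ 74 = f8 ^ 74 = 8c
byte 8: (bc ^ a1) ^ 74 = 1d ^ 74 = 69

50 e5 3d c5 cb 43 8c 8c 69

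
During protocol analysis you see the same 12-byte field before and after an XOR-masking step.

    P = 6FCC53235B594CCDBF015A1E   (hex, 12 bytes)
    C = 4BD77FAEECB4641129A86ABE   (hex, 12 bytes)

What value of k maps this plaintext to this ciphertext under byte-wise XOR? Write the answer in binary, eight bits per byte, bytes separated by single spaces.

Since C = P ⊕ k, XORing both sides with P gives k = P ⊕ C.
01101111 ^ 01001011 = 00100100
11001100 ^ 11010111 = 00011011
01010011 ^ 01111111 = 00101100
00100011 ^ 10101110 = 10001101
01011011 ^ 11101100 = 10110111
01011001 ^ 10110100 = 11101101
01001100 ^ 01100100 = 00101000
11001101 ^ 00010001 = 11011100
10111111 ^ 00101001 = 10010110
00000001 ^ 10101000 = 10101001
01011010 ^ 01101010 = 00110000
00011110 ^ 10111110 = 10100000

00100100 00011011 00101100 10001101 10110111 11101101 00101000 11011100 10010110 10101001 00110000 10100000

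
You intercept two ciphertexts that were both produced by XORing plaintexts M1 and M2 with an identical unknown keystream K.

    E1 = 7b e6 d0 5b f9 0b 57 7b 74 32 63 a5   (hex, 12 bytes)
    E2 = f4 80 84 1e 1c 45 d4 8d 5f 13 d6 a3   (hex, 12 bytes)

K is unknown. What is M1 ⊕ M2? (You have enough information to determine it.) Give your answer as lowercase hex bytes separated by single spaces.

E1 ⊕ E2 = (M1 ⊕ K) ⊕ (M2 ⊕ K) = M1 ⊕ M2 — the shared key cancels under XOR.
7b ^ f4 = 8f
e6 ^ 80 = 66
d0 ^ 84 = 54
5b ^ 1e = 45
f9 ^ 1c = e5
0b ^ 45 = 4e
57 ^ d4 = 83
7b ^ 8d = f6
74 ^ 5f = 2b
32 ^ 13 = 21
63 ^ d6 = b5
a5 ^ a3 = 06

8f 66 54 45 e5 4e 83 f6 2b 21 b5 06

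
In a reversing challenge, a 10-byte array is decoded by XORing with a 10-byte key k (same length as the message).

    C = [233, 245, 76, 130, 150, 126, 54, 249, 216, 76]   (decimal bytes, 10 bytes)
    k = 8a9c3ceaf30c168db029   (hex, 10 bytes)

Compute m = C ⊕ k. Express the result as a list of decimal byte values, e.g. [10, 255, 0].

[99, 105, 112, 104, 101, 114, 32, 116, 104, 101]

byte 0: e9 ⊕ 8a = 63
byte 1: f5 ⊕ 9c = 69
byte 2: 4c ⊕ 3c = 70
byte 3: 82 ⊕ ea = 68
byte 4: 96 ⊕ f3 = 65
byte 5: 7e ⊕ 0c = 72
byte 6: 36 ⊕ 16 = 20
byte 7: f9 ⊕ 8d = 74
byte 8: d8 ⊕ b0 = 68
byte 9: 4c ⊕ 29 = 65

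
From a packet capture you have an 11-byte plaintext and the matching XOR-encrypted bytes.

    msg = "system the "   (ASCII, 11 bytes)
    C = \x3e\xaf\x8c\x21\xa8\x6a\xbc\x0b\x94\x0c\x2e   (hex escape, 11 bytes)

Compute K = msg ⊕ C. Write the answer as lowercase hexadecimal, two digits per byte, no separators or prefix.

4dd6ff55cd079c7ffc690e

Since C = msg ⊕ K, XORing both sides with msg gives K = msg ⊕ C.
byte 0: 73 xor 3e = 4d
byte 1: 79 xor af = d6
byte 2: 73 xor 8c = ff
byte 3: 74 xor 21 = 55
byte 4: 65 xor a8 = cd
byte 5: 6d xor 6a = 07
byte 6: 20 xor bc = 9c
byte 7: 74 xor 0b = 7f
byte 8: 68 xor 94 = fc
byte 9: 65 xor 0c = 69
byte 10: 20 xor 2e = 0e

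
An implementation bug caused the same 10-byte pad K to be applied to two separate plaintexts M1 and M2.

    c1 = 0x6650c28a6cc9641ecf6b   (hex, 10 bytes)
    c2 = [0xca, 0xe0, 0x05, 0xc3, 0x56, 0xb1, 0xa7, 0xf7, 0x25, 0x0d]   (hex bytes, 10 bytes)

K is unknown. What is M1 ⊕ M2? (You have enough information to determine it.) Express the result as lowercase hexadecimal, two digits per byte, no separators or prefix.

c1 ⊕ c2 = (M1 ⊕ K) ⊕ (M2 ⊕ K) = M1 ⊕ M2 — the shared key cancels under XOR.
byte 0: 102 XOR 202 = 172
byte 1:  80 XOR 224 = 176
byte 2: 194 XOR   5 = 199
byte 3: 138 XOR 195 =  73
byte 4: 108 XOR  86 =  58
byte 5: 201 XOR 177 = 120
byte 6: 100 XOR 167 = 195
byte 7:  30 XOR 247 = 233
byte 8: 207 XOR  37 = 234
byte 9: 107 XOR  13 = 102

acb0c7493a78c3e9ea66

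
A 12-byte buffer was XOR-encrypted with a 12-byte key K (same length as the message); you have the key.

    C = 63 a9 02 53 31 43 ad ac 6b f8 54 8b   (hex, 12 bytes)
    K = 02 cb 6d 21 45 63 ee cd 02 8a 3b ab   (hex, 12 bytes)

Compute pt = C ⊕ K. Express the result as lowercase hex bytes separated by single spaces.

63 ^ 02 = 61
a9 ^ cb = 62
02 ^ 6d = 6f
53 ^ 21 = 72
31 ^ 45 = 74
43 ^ 63 = 20
ad ^ ee = 43
ac ^ cd = 61
6b ^ 02 = 69
f8 ^ 8a = 72
54 ^ 3b = 6f
8b ^ ab = 20

61 62 6f 72 74 20 43 61 69 72 6f 20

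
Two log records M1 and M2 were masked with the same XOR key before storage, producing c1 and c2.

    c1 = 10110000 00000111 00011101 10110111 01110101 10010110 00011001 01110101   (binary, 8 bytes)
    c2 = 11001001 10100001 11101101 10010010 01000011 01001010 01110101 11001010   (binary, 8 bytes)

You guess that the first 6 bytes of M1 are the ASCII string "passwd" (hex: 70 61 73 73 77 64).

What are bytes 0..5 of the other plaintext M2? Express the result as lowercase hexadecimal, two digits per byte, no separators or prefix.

First, c1 ⊕ c2 = (M1 ⊕ K) ⊕ (M2 ⊕ K) = M1 ⊕ M2, so the key drops out. Then M2 = (M1 ⊕ M2) ⊕ M1 over the first 6 bytes.
byte 0: (b0 ^ c9) ^ 70 = 79 ^ 70 = 09
byte 1: (07 ^ a1) ^ 61 = a6 ^ 61 = c7
byte 2: (1d ^ ed) ^ 73 = f0 ^ 73 = 83
byte 3: (b7 ^ 92) ^ 73 = 25 ^ 73 = 56
byte 4: (75 ^ 43) ^ 77 = 36 ^ 77 = 41
byte 5: (96 ^ 4a) ^ 64 = dc ^ 64 = b8

09c7835641b8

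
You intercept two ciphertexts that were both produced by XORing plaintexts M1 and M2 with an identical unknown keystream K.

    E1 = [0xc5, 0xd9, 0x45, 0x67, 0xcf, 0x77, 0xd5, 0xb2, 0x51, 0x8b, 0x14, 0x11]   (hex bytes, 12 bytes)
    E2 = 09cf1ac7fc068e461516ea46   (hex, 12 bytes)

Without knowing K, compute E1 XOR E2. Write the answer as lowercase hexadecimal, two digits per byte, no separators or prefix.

E1 ⊕ E2 = (M1 ⊕ K) ⊕ (M2 ⊕ K) = M1 ⊕ M2 — the shared key cancels under XOR.
byte 0: c5 xor 09 = cc
byte 1: d9 xor cf = 16
byte 2: 45 xor 1a = 5f
byte 3: 67 xor c7 = a0
byte 4: cf xor fc = 33
byte 5: 77 xor 06 = 71
byte 6: d5 xor 8e = 5b
byte 7: b2 xor 46 = f4
byte 8: 51 xor 15 = 44
byte 9: 8b xor 16 = 9d
byte 10: 14 xor ea = fe
byte 11: 11 xor 46 = 57

cc165fa033715bf4449dfe57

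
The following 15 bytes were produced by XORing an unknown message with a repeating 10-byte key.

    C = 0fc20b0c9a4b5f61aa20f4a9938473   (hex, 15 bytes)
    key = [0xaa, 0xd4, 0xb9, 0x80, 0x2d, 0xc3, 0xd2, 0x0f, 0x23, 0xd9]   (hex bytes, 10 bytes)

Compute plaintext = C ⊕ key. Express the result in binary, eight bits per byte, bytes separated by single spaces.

The 10-byte key repeats, so the effective keystream is aa d4 b9 80 2d c3 d2 0f 23 d9 aa d4 b9 80 2d.
byte 0: 00001111 ^ 10101010 = 10100101
byte 1: 11000010 ^ 11010100 = 00010110
byte 2: 00001011 ^ 10111001 = 10110010
byte 3: 00001100 ^ 10000000 = 10001100
byte 4: 10011010 ^ 00101101 = 10110111
byte 5: 01001011 ^ 11000011 = 10001000
byte 6: 01011111 ^ 11010010 = 10001101
byte 7: 01100001 ^ 00001111 = 01101110
byte 8: 10101010 ^ 00100011 = 10001001
byte 9: 00100000 ^ 11011001 = 11111001
byte 10: 11110100 ^ 10101010 = 01011110
byte 11: 10101001 ^ 11010100 = 01111101
byte 12: 10010011 ^ 10111001 = 00101010
byte 13: 10000100 ^ 10000000 = 00000100
byte 14: 01110011 ^ 00101101 = 01011110

10100101 00010110 10110010 10001100 10110111 10001000 10001101 01101110 10001001 11111001 01011110 01111101 00101010 00000100 01011110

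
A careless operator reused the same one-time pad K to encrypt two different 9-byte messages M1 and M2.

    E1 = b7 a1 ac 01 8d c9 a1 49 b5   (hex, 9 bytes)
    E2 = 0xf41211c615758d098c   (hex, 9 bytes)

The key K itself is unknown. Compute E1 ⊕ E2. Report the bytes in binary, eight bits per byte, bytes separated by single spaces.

01000011 10110011 10111101 11000111 10011000 10111100 00101100 01000000 00111001

E1 ⊕ E2 = (M1 ⊕ K) ⊕ (M2 ⊕ K) = M1 ⊕ M2 — the shared key cancels under XOR.
b7 ^ f4 = 43
a1 ^ 12 = b3
ac ^ 11 = bd
01 ^ c6 = c7
8d ^ 15 = 98
c9 ^ 75 = bc
a1 ^ 8d = 2c
49 ^ 09 = 40
b5 ^ 8c = 39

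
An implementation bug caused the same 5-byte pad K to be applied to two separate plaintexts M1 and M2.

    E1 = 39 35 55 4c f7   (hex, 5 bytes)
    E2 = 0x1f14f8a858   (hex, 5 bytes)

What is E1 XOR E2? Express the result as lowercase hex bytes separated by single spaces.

26 21 ad e4 af

E1 ⊕ E2 = (M1 ⊕ K) ⊕ (M2 ⊕ K) = M1 ⊕ M2 — the shared key cancels under XOR.
39 ⊕ 1f = 26
35 ⊕ 14 = 21
55 ⊕ f8 = ad
4c ⊕ a8 = e4
f7 ⊕ 58 = af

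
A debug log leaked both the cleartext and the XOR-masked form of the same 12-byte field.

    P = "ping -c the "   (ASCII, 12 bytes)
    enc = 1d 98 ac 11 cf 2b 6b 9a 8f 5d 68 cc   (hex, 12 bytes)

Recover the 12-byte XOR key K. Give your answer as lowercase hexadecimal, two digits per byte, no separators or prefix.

Since enc = P ⊕ K, XORing both sides with P gives K = P ⊕ enc.
70 ^ 1d = 6d
69 ^ 98 = f1
6e ^ ac = c2
67 ^ 11 = 76
20 ^ cf = ef
2d ^ 2b = 06
63 ^ 6b = 08
20 ^ 9a = ba
74 ^ 8f = fb
68 ^ 5d = 35
65 ^ 68 = 0d
20 ^ cc = ec

6df1c276ef0608bafb350dec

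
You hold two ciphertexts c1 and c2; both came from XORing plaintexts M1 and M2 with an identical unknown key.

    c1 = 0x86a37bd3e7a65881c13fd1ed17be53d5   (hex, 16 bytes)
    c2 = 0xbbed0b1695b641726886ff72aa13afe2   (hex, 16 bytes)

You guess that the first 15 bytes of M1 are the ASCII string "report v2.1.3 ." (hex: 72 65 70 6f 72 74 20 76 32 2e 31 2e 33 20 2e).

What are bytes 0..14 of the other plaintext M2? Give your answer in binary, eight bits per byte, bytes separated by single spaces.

01001111 00101011 00000000 10101010 00000000 01100100 00111001 10000101 10011011 10010111 00011111 10110001 10001110 10001101 11010010

First, c1 ⊕ c2 = (M1 ⊕ K) ⊕ (M2 ⊕ K) = M1 ⊕ M2, so the key drops out. Then M2 = (M1 ⊕ M2) ⊕ M1 over the first 15 bytes.
byte 0: (86 ^ bb) ^ 72 = 3d ^ 72 = 4f
byte 1: (a3 ^ ed) ^ 65 = 4e ^ 65 = 2b
byte 2: (7b ^ 0b) ^ 70 = 70 ^ 70 = 00
byte 3: (d3 ^ 16) ^ 6f = c5 ^ 6f = aa
byte 4: (e7 ^ 95) ^ 72 = 72 ^ 72 = 00
byte 5: (a6 ^ b6) ^ 74 = 10 ^ 74 = 64
byte 6: (58 ^ 41) ^ 20 = 19 ^ 20 = 39
byte 7: (81 ^ 72) ^ 76 = f3 ^ 76 = 85
byte 8: (c1 ^ 68) ^ 32 = a9 ^ 32 = 9b
byte 9: (3f ^ 86) ^ 2e = b9 ^ 2e = 97
byte 10: (d1 ^ ff) ^ 31 = 2e ^ 31 = 1f
byte 11: (ed ^ 72) ^ 2e = 9f ^ 2e = b1
byte 12: (17 ^ aa) ^ 33 = bd ^ 33 = 8e
byte 13: (be ^ 13) ^ 20 = ad ^ 20 = 8d
byte 14: (53 ^ af) ^ 2e = fc ^ 2e = d2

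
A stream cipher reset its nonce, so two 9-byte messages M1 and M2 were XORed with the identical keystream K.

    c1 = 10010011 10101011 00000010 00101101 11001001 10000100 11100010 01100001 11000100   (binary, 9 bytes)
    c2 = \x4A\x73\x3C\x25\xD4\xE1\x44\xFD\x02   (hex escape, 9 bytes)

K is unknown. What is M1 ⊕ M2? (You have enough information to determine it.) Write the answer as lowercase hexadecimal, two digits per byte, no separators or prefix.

d9d83e081d65a69cc6

c1 ⊕ c2 = (M1 ⊕ K) ⊕ (M2 ⊕ K) = M1 ⊕ M2 — the shared key cancels under XOR.
93 XOR 4a = d9
ab XOR 73 = d8
02 XOR 3c = 3e
2d XOR 25 = 08
c9 XOR d4 = 1d
84 XOR e1 = 65
e2 XOR 44 = a6
61 XOR fd = 9c
c4 XOR 02 = c6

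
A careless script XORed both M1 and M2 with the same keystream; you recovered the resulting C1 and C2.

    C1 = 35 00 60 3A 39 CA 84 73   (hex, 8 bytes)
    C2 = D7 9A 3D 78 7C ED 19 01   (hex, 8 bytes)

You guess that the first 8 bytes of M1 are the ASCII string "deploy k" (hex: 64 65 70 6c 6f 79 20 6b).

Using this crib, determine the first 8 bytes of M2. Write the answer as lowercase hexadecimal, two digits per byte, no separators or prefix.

86ff2d2e2a5ebd19

First, C1 ⊕ C2 = (M1 ⊕ K) ⊕ (M2 ⊕ K) = M1 ⊕ M2, so the key drops out. Then M2 = (M1 ⊕ M2) ⊕ M1 over the first 8 bytes.
byte 0: (35 xor d7) xor 64 = e2 xor 64 = 86
byte 1: (00 xor 9a) xor 65 = 9a xor 65 = ff
byte 2: (60 xor 3d) xor 70 = 5d xor 70 = 2d
byte 3: (3a xor 78) xor 6c = 42 xor 6c = 2e
byte 4: (39 xor 7c) xor 6f = 45 xor 6f = 2a
byte 5: (ca xor ed) xor 79 = 27 xor 79 = 5e
byte 6: (84 xor 19) xor 20 = 9d xor 20 = bd
byte 7: (73 xor 01) xor 6b = 72 xor 6b = 19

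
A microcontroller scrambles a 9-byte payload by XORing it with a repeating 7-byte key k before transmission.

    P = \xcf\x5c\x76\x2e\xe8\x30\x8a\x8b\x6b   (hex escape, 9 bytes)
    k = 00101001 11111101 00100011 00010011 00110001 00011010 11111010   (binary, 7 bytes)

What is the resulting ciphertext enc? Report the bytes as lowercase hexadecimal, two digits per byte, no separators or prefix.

e6a1553dd92a70a296

The 7-byte key repeats, so the effective keystream is 29 fd 23 13 31 1a fa 29 fd.
byte 0: 207 xor  41 = 230
byte 1:  92 xor 253 = 161
byte 2: 118 xor  35 =  85
byte 3:  46 xor  19 =  61
byte 4: 232 xor  49 = 217
byte 5:  48 xor  26 =  42
byte 6: 138 xor 250 = 112
byte 7: 139 xor  41 = 162
byte 8: 107 xor 253 = 150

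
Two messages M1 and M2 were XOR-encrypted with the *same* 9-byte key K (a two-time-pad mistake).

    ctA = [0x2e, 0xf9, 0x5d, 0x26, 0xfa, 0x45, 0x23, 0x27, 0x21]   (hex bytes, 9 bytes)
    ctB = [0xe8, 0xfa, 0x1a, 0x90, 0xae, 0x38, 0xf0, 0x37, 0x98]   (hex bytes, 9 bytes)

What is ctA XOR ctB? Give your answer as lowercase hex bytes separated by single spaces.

ctA ⊕ ctB = (M1 ⊕ K) ⊕ (M2 ⊕ K) = M1 ⊕ M2 — the shared key cancels under XOR.
byte 0: 2e xor e8 = c6
byte 1: f9 xor fa = 03
byte 2: 5d xor 1a = 47
byte 3: 26 xor 90 = b6
byte 4: fa xor ae = 54
byte 5: 45 xor 38 = 7d
byte 6: 23 xor f0 = d3
byte 7: 27 xor 37 = 10
byte 8: 21 xor 98 = b9

c6 03 47 b6 54 7d d3 10 b9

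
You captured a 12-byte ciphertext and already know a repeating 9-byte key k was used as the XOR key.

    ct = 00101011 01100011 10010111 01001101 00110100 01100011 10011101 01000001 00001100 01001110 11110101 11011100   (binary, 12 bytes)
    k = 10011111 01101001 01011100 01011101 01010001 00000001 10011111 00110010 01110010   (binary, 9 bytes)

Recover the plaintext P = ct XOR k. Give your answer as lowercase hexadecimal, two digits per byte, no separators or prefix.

The 9-byte key repeats, so the effective keystream is 9f 69 5c 5d 51 01 9f 32 72 9f 69 5c.
byte 0: 2b ⊕ 9f = b4
byte 1: 63 ⊕ 69 = 0a
byte 2: 97 ⊕ 5c = cb
byte 3: 4d ⊕ 5d = 10
byte 4: 34 ⊕ 51 = 65
byte 5: 63 ⊕ 01 = 62
byte 6: 9d ⊕ 9f = 02
byte 7: 41 ⊕ 32 = 73
byte 8: 0c ⊕ 72 = 7e
byte 9: 4e ⊕ 9f = d1
byte 10: f5 ⊕ 69 = 9c
byte 11: dc ⊕ 5c = 80

b40acb10656202737ed19c80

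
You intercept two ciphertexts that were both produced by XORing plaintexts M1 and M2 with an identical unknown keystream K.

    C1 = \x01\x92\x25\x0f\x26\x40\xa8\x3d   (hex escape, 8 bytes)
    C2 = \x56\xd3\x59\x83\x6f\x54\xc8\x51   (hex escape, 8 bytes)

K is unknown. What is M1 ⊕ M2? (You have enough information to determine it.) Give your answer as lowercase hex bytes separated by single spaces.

57 41 7c 8c 49 14 60 6c

C1 ⊕ C2 = (M1 ⊕ K) ⊕ (M2 ⊕ K) = M1 ⊕ M2 — the shared key cancels under XOR.
byte 0: 01 ⊕ 56 = 57
byte 1: 92 ⊕ d3 = 41
byte 2: 25 ⊕ 59 = 7c
byte 3: 0f ⊕ 83 = 8c
byte 4: 26 ⊕ 6f = 49
byte 5: 40 ⊕ 54 = 14
byte 6: a8 ⊕ c8 = 60
byte 7: 3d ⊕ 51 = 6c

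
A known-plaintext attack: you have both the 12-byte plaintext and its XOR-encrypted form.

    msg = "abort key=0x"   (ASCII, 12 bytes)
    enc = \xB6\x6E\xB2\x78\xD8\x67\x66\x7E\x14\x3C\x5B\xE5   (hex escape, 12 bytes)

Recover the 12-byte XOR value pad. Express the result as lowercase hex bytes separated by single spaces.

Since enc = msg ⊕ pad, XORing both sides with msg gives pad = msg ⊕ enc.
 97 ^ 182 = 215
 98 ^ 110 =  12
111 ^ 178 = 221
114 ^ 120 =  10
116 ^ 216 = 172
 32 ^ 103 =  71
107 ^ 102 =  13
101 ^ 126 =  27
121 ^  20 = 109
 61 ^  60 =   1
 48 ^  91 = 107
120 ^ 229 = 157

d7 0c dd 0a ac 47 0d 1b 6d 01 6b 9d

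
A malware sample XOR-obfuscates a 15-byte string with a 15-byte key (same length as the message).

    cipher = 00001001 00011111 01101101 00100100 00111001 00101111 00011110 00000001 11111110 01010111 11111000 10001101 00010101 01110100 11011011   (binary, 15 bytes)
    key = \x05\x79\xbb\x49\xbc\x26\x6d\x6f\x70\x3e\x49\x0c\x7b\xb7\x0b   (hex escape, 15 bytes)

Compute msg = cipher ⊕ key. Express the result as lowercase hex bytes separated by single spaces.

byte 0:   9 ^   5 =  12
byte 1:  31 ^ 121 = 102
byte 2: 109 ^ 187 = 214
byte 3:  36 ^  73 = 109
byte 4:  57 ^ 188 = 133
byte 5:  47 ^  38 =   9
byte 6:  30 ^ 109 = 115
byte 7:   1 ^ 111 = 110
byte 8: 254 ^ 112 = 142
byte 9:  87 ^  62 = 105
byte 10: 248 ^  73 = 177
byte 11: 141 ^  12 = 129
byte 12:  21 ^ 123 = 110
byte 13: 116 ^ 183 = 195
byte 14: 219 ^  11 = 208

0c 66 d6 6d 85 09 73 6e 8e 69 b1 81 6e c3 d0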